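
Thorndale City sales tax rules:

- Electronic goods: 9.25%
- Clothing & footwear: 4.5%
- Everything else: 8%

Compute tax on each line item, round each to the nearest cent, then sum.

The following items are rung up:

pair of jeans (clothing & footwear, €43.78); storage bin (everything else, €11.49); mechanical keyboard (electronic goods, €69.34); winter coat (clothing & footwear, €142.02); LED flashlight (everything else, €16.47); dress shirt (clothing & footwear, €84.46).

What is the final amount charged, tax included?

€388.37

Pair of jeans €43.78: clothing & footwear → 4.5% → €1.97
Storage bin €11.49: everything else → 8% → €0.92
Mechanical keyboard €69.34: electronic goods → 9.25% → €6.41
Winter coat €142.02: clothing & footwear → 4.5% → €6.39
LED flashlight €16.47: everything else → 8% → €1.32
Dress shirt €84.46: clothing & footwear → 4.5% → €3.80
Subtotal = €367.56; tax = €20.81; total due = €388.37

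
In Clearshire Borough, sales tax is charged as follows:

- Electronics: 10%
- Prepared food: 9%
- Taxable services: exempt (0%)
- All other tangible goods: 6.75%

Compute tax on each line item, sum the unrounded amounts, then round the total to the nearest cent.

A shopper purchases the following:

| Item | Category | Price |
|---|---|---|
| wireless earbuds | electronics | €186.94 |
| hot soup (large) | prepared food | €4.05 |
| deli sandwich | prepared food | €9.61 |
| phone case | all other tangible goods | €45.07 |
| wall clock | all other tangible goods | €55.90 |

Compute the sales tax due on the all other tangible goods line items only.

Phone case €45.07: all other tangible goods → 6.75% → €3.042225
Wall clock €55.90: all other tangible goods → 6.75% → €3.77325
Tax on all other tangible goods: unrounded sum = €6.815475 → €6.82

€6.82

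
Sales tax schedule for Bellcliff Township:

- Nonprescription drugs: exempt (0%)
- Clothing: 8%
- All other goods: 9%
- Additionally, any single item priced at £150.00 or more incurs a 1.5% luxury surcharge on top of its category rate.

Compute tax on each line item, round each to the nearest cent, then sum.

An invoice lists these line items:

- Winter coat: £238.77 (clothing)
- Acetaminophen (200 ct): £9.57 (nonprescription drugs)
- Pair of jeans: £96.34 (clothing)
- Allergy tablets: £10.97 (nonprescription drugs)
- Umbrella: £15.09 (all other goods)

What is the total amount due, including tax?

£402.49

Winter coat £238.77: clothing → 8% + 1.5% surcharge = 9.5% → £22.68
Acetaminophen (200 ct) £9.57: nonprescription drugs → 0% → £0.00
Pair of jeans £96.34: clothing → 8% → £7.71
Allergy tablets £10.97: nonprescription drugs → 0% → £0.00
Umbrella £15.09: all other goods → 9% → £1.36
Subtotal = £370.74; tax = £31.75; total due = £402.49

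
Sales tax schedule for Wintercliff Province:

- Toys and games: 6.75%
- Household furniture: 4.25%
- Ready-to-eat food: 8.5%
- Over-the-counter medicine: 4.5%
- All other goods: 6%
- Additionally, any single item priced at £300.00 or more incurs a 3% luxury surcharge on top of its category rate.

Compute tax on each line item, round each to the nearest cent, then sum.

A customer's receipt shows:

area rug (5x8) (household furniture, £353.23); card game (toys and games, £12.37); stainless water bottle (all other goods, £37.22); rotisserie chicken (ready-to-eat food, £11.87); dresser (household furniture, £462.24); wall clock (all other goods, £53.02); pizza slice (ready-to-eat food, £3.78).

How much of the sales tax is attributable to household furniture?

Area rug (5x8) £353.23: household furniture → 4.25% + 3% surcharge = 7.25% → £25.61
Dresser £462.24: household furniture → 4.25% + 3% surcharge = 7.25% → £33.51
Tax on household furniture = £25.61 + £33.51 = £59.12

£59.12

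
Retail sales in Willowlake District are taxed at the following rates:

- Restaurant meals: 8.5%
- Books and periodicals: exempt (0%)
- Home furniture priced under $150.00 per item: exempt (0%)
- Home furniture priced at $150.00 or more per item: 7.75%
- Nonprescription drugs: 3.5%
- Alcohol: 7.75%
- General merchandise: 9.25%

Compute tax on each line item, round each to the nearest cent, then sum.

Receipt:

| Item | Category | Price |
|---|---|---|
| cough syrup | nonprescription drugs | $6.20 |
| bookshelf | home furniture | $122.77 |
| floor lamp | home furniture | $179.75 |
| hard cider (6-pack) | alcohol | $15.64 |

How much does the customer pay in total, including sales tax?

$339.72

Cough syrup $6.20: nonprescription drugs → 3.5% → $0.22
Bookshelf $122.77: home furniture, under $150.00 → 0% → $0.00
Floor lamp $179.75: home furniture, $150.00 or more → 7.75% → $13.93
Hard cider (6-pack) $15.64: alcohol → 7.75% → $1.21
Subtotal = $324.36; tax = $15.36; total due = $339.72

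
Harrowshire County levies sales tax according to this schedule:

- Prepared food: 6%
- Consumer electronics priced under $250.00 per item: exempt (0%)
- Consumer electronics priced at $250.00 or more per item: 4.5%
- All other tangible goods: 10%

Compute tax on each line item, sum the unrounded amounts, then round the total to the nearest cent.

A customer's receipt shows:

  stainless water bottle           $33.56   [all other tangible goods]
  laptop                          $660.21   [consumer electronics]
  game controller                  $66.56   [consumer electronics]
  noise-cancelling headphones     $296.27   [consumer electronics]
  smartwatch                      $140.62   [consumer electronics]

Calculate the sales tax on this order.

Stainless water bottle $33.56: all other tangible goods → 10% → $3.356
Laptop $660.21: consumer electronics, $250.00 or more → 4.5% → $29.70945
Game controller $66.56: consumer electronics, under $250.00 → 0% → $0.00
Noise-cancelling headphones $296.27: consumer electronics, $250.00 or more → 4.5% → $13.33215
Smartwatch $140.62: consumer electronics, under $250.00 → 0% → $0.00
Unrounded tax sum = $46.3976 → $46.40

$46.40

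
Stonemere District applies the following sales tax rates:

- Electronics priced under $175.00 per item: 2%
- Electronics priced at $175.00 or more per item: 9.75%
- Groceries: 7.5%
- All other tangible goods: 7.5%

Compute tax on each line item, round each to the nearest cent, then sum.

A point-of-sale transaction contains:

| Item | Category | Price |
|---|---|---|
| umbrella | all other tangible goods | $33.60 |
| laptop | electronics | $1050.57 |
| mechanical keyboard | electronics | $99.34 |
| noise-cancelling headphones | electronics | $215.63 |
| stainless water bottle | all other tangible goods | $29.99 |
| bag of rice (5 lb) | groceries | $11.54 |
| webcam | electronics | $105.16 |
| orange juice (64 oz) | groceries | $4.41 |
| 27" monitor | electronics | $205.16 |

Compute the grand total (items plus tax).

Umbrella $33.60: all other tangible goods → 7.5% → $2.52
Laptop $1050.57: electronics, $175.00 or more → 9.75% → $102.43
Mechanical keyboard $99.34: electronics, under $175.00 → 2% → $1.99
Noise-cancelling headphones $215.63: electronics, $175.00 or more → 9.75% → $21.02
Stainless water bottle $29.99: all other tangible goods → 7.5% → $2.25
Bag of rice (5 lb) $11.54: groceries → 7.5% → $0.87
Webcam $105.16: electronics, under $175.00 → 2% → $2.10
Orange juice (64 oz) $4.41: groceries → 7.5% → $0.33
27" monitor $205.16: electronics, $175.00 or more → 9.75% → $20.00
Subtotal = $1755.40; tax = $153.51; total due = $1908.91

$1908.91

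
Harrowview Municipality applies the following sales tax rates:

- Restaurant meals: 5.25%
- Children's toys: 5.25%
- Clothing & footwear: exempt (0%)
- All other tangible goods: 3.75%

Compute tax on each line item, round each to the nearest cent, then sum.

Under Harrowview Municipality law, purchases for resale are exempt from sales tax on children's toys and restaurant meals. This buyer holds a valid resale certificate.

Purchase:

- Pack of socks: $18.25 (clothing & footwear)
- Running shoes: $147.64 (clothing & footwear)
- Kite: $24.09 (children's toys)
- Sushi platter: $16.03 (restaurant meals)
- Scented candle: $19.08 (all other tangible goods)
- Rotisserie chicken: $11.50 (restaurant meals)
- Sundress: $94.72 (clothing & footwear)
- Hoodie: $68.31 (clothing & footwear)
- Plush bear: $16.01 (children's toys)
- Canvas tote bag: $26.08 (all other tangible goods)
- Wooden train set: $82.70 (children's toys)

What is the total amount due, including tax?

$526.11

Pack of socks $18.25: clothing & footwear → 0% → $0.00
Running shoes $147.64: clothing & footwear → 0% → $0.00
Kite $24.09: children's toys, buyer-exempt → 0% → $0.00
Sushi platter $16.03: restaurant meals, buyer-exempt → 0% → $0.00
Scented candle $19.08: all other tangible goods → 3.75% → $0.72
Rotisserie chicken $11.50: restaurant meals, buyer-exempt → 0% → $0.00
Sundress $94.72: clothing & footwear → 0% → $0.00
Hoodie $68.31: clothing & footwear → 0% → $0.00
Plush bear $16.01: children's toys, buyer-exempt → 0% → $0.00
Canvas tote bag $26.08: all other tangible goods → 3.75% → $0.98
Wooden train set $82.70: children's toys, buyer-exempt → 0% → $0.00
Subtotal = $524.41; tax = $1.70; total due = $526.11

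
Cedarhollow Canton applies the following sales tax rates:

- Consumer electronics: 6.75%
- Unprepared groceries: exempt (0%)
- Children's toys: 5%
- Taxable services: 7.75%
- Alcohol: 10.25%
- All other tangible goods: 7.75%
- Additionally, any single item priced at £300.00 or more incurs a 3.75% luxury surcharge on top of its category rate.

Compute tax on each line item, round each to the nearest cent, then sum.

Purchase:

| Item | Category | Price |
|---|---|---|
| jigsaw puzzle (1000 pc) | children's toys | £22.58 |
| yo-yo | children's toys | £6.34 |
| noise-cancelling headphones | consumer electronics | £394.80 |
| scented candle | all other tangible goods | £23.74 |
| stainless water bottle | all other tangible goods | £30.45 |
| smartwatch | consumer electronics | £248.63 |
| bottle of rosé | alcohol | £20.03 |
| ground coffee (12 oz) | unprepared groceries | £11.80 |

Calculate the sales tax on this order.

£65.93

Jigsaw puzzle (1000 pc) £22.58: children's toys → 5% → £1.13
Yo-yo £6.34: children's toys → 5% → £0.32
Noise-cancelling headphones £394.80: consumer electronics → 6.75% + 3.75% surcharge = 10.5% → £41.45
Scented candle £23.74: all other tangible goods → 7.75% → £1.84
Stainless water bottle £30.45: all other tangible goods → 7.75% → £2.36
Smartwatch £248.63: consumer electronics → 6.75% → £16.78
Bottle of rosé £20.03: alcohol → 10.25% → £2.05
Ground coffee (12 oz) £11.80: unprepared groceries → 0% → £0.00
Total tax = £1.13 + £0.32 + £41.45 + £1.84 + £2.36 + £16.78 + £2.05 = £65.93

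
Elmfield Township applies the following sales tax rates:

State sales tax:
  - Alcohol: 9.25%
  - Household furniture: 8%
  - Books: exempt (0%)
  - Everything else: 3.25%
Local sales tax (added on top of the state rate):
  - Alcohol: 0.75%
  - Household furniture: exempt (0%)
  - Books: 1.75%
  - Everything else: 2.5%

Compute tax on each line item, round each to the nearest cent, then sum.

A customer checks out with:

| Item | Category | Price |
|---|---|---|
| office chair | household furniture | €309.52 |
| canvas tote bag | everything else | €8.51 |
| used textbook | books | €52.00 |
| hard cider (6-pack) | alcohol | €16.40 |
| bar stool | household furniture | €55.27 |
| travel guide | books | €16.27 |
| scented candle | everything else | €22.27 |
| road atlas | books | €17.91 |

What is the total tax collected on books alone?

€1.50

Used textbook €52.00: books → 0% + 1.75% local = 1.75% → €0.91
Travel guide €16.27: books → 0% + 1.75% local = 1.75% → €0.28
Road atlas €17.91: books → 0% + 1.75% local = 1.75% → €0.31
Tax on books = €0.91 + €0.28 + €0.31 = €1.50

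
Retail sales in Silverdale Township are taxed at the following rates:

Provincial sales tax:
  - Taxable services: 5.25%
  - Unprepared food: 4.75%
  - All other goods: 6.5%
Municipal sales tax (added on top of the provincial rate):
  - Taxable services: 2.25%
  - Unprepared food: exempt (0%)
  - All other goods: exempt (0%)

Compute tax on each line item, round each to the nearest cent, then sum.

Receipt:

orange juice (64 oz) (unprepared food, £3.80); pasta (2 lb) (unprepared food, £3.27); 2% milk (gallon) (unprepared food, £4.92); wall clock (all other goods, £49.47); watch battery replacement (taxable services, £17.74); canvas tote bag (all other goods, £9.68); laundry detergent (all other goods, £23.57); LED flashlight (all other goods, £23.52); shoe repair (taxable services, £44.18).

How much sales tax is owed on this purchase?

£12.12

Orange juice (64 oz) £3.80: unprepared food → 4.75% + 0% municipal = 4.75% → £0.18
Pasta (2 lb) £3.27: unprepared food → 4.75% + 0% municipal = 4.75% → £0.16
2% milk (gallon) £4.92: unprepared food → 4.75% + 0% municipal = 4.75% → £0.23
Wall clock £49.47: all other goods → 6.5% + 0% municipal = 6.5% → £3.22
Watch battery replacement £17.74: taxable services → 5.25% + 2.25% municipal = 7.5% → £1.33
Canvas tote bag £9.68: all other goods → 6.5% + 0% municipal = 6.5% → £0.63
Laundry detergent £23.57: all other goods → 6.5% + 0% municipal = 6.5% → £1.53
LED flashlight £23.52: all other goods → 6.5% + 0% municipal = 6.5% → £1.53
Shoe repair £44.18: taxable services → 5.25% + 2.25% municipal = 7.5% → £3.31
Total tax = £0.18 + £0.16 + £0.23 + £3.22 + £1.33 + £0.63 + £1.53 + £1.53 + £3.31 = £12.12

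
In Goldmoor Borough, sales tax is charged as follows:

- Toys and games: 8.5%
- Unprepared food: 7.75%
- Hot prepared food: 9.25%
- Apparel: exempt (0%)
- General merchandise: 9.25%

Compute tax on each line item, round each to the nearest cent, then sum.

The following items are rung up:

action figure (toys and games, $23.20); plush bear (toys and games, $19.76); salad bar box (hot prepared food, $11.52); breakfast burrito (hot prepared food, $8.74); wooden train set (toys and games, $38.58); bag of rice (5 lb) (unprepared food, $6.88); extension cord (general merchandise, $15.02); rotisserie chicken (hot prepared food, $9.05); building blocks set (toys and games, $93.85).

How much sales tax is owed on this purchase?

$19.55

Action figure $23.20: toys and games → 8.5% → $1.97
Plush bear $19.76: toys and games → 8.5% → $1.68
Salad bar box $11.52: hot prepared food → 9.25% → $1.07
Breakfast burrito $8.74: hot prepared food → 9.25% → $0.81
Wooden train set $38.58: toys and games → 8.5% → $3.28
Bag of rice (5 lb) $6.88: unprepared food → 7.75% → $0.53
Extension cord $15.02: general merchandise → 9.25% → $1.39
Rotisserie chicken $9.05: hot prepared food → 9.25% → $0.84
Building blocks set $93.85: toys and games → 8.5% → $7.98
Total tax = $1.97 + $1.68 + $1.07 + $0.81 + $3.28 + $0.53 + $1.39 + $0.84 + $7.98 = $19.55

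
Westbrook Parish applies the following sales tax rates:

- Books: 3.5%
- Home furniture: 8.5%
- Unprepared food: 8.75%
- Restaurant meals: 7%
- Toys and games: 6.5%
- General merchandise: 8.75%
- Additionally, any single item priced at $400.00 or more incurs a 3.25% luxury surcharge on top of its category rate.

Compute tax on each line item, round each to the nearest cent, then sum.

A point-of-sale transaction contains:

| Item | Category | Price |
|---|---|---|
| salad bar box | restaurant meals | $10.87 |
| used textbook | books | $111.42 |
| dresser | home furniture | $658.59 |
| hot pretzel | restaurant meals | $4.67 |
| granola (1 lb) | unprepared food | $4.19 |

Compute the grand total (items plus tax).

Salad bar box $10.87: restaurant meals → 7% → $0.76
Used textbook $111.42: books → 3.5% → $3.90
Dresser $658.59: home furniture → 8.5% + 3.25% surcharge = 11.75% → $77.38
Hot pretzel $4.67: restaurant meals → 7% → $0.33
Granola (1 lb) $4.19: unprepared food → 8.75% → $0.37
Subtotal = $789.74; tax = $82.74; total due = $872.48

$872.48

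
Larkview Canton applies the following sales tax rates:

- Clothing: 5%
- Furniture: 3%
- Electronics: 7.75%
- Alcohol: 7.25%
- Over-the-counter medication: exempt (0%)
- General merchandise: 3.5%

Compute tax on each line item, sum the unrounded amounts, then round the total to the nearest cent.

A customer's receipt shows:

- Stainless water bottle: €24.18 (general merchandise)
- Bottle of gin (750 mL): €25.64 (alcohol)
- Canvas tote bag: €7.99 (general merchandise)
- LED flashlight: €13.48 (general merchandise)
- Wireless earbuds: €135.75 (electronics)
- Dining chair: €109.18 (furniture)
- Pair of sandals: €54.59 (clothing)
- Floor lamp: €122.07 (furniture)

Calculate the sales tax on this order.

Stainless water bottle €24.18: general merchandise → 3.5% → €0.8463
Bottle of gin (750 mL) €25.64: alcohol → 7.25% → €1.8589
Canvas tote bag €7.99: general merchandise → 3.5% → €0.27965
LED flashlight €13.48: general merchandise → 3.5% → €0.4718
Wireless earbuds €135.75: electronics → 7.75% → €10.520625
Dining chair €109.18: furniture → 3% → €3.2754
Pair of sandals €54.59: clothing → 5% → €2.7295
Floor lamp €122.07: furniture → 3% → €3.6621
Unrounded tax sum = €23.644275 → €23.64

€23.64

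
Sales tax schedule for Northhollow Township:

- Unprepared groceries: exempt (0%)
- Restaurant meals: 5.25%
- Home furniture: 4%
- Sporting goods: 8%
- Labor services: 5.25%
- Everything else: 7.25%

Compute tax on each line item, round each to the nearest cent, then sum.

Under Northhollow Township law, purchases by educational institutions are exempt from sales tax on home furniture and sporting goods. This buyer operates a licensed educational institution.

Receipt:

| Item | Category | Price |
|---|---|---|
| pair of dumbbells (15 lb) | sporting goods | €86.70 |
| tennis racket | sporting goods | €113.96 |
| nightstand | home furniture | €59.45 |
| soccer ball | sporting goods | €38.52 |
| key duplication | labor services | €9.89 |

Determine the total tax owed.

Pair of dumbbells (15 lb) €86.70: sporting goods, buyer-exempt → 0% → €0.00
Tennis racket €113.96: sporting goods, buyer-exempt → 0% → €0.00
Nightstand €59.45: home furniture, buyer-exempt → 0% → €0.00
Soccer ball €38.52: sporting goods, buyer-exempt → 0% → €0.00
Key duplication €9.89: labor services → 5.25% → €0.52
Total tax = €0.52

€0.52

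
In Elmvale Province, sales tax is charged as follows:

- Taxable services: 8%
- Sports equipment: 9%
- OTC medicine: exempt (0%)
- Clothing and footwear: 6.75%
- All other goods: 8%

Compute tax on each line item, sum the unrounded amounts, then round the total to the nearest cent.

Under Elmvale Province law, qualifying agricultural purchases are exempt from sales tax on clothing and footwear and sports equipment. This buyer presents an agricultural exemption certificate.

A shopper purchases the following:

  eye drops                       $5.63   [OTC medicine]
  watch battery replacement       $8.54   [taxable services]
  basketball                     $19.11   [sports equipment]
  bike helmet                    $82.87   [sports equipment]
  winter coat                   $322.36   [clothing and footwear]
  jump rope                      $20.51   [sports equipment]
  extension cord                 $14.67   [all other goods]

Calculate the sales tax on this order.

$1.86

Eye drops $5.63: OTC medicine → 0% → $0.00
Watch battery replacement $8.54: taxable services → 8% → $0.6832
Basketball $19.11: sports equipment, buyer-exempt → 0% → $0.00
Bike helmet $82.87: sports equipment, buyer-exempt → 0% → $0.00
Winter coat $322.36: clothing and footwear, buyer-exempt → 0% → $0.00
Jump rope $20.51: sports equipment, buyer-exempt → 0% → $0.00
Extension cord $14.67: all other goods → 8% → $1.1736
Unrounded tax sum = $1.8568 → $1.86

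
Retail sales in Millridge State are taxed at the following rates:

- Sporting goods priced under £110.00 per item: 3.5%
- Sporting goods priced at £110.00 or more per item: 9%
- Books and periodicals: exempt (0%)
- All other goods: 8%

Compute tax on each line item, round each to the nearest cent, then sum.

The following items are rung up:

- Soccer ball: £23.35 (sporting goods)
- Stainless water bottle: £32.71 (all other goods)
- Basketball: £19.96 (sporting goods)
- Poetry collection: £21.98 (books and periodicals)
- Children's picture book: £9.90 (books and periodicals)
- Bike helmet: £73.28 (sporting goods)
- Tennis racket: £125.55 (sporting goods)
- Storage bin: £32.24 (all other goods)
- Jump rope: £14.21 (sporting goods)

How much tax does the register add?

Soccer ball £23.35: sporting goods, under £110.00 → 3.5% → £0.82
Stainless water bottle £32.71: all other goods → 8% → £2.62
Basketball £19.96: sporting goods, under £110.00 → 3.5% → £0.70
Poetry collection £21.98: books and periodicals → 0% → £0.00
Children's picture book £9.90: books and periodicals → 0% → £0.00
Bike helmet £73.28: sporting goods, under £110.00 → 3.5% → £2.56
Tennis racket £125.55: sporting goods, £110.00 or more → 9% → £11.30
Storage bin £32.24: all other goods → 8% → £2.58
Jump rope £14.21: sporting goods, under £110.00 → 3.5% → £0.50
Total tax = £0.82 + £2.62 + £0.70 + £2.56 + £11.30 + £2.58 + £0.50 = £21.08

£21.08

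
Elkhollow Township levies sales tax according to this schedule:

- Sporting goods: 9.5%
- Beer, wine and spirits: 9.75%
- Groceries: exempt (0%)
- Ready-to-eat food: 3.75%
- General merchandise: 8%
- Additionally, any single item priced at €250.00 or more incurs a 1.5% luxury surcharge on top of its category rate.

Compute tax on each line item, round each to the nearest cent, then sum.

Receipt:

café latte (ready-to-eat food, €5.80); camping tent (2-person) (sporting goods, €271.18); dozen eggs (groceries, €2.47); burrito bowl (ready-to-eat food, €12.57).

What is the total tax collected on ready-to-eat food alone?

Café latte €5.80: ready-to-eat food → 3.75% → €0.22
Burrito bowl €12.57: ready-to-eat food → 3.75% → €0.47
Tax on ready-to-eat food = €0.22 + €0.47 = €0.69

€0.69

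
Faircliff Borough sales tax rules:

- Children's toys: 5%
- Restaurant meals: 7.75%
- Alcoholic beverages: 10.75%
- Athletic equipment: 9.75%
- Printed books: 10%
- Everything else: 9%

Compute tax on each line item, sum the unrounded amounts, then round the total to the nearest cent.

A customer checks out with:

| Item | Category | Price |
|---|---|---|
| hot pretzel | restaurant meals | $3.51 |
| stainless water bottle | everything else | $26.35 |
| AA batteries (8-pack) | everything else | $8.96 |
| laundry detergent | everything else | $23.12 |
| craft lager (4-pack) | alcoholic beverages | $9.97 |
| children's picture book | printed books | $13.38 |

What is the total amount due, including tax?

$93.23

Hot pretzel $3.51: restaurant meals → 7.75% → $0.272025
Stainless water bottle $26.35: everything else → 9% → $2.3715
AA batteries (8-pack) $8.96: everything else → 9% → $0.8064
Laundry detergent $23.12: everything else → 9% → $2.0808
Craft lager (4-pack) $9.97: alcoholic beverages → 10.75% → $1.071775
Children's picture book $13.38: printed books → 10% → $1.338
Subtotal = $85.29; unrounded tax = $7.9405 → $7.94; total due = $93.23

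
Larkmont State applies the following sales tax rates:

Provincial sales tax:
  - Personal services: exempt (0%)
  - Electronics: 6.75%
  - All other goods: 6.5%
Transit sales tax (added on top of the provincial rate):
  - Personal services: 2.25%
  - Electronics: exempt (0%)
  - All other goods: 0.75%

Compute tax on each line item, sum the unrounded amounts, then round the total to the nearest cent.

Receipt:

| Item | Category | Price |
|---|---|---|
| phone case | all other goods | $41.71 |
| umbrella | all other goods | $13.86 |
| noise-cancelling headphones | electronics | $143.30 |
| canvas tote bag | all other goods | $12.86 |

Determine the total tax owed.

Phone case $41.71: all other goods → 6.5% + 0.75% transit = 7.25% → $3.023975
Umbrella $13.86: all other goods → 6.5% + 0.75% transit = 7.25% → $1.00485
Noise-cancelling headphones $143.30: electronics → 6.75% + 0% transit = 6.75% → $9.67275
Canvas tote bag $12.86: all other goods → 6.5% + 0.75% transit = 7.25% → $0.93235
Unrounded tax sum = $14.633925 → $14.63

$14.63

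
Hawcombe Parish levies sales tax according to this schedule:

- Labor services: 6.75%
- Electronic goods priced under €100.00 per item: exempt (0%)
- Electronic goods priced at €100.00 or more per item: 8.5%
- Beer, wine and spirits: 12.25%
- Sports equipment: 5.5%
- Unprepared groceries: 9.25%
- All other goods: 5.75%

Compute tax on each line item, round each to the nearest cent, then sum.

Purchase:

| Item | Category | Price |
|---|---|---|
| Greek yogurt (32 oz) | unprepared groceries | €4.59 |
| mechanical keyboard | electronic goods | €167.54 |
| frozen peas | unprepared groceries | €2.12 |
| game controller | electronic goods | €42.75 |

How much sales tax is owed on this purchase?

Greek yogurt (32 oz) €4.59: unprepared groceries → 9.25% → €0.42
Mechanical keyboard €167.54: electronic goods, €100.00 or more → 8.5% → €14.24
Frozen peas €2.12: unprepared groceries → 9.25% → €0.20
Game controller €42.75: electronic goods, under €100.00 → 0% → €0.00
Total tax = €0.42 + €14.24 + €0.20 = €14.86

€14.86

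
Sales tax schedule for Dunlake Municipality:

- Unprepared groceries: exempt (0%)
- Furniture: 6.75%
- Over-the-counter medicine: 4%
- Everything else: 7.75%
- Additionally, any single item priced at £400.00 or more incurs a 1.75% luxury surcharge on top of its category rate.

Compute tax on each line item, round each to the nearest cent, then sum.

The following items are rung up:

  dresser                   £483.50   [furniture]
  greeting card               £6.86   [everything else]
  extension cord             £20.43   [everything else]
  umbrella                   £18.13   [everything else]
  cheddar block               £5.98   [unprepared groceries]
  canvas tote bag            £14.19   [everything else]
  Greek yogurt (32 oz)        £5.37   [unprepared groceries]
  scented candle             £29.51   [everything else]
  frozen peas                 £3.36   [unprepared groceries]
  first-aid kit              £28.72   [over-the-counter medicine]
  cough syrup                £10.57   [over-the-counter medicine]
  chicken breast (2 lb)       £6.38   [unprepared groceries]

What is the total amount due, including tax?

Dresser £483.50: furniture → 6.75% + 1.75% surcharge = 8.5% → £41.10
Greeting card £6.86: everything else → 7.75% → £0.53
Extension cord £20.43: everything else → 7.75% → £1.58
Umbrella £18.13: everything else → 7.75% → £1.41
Cheddar block £5.98: unprepared groceries → 0% → £0.00
Canvas tote bag £14.19: everything else → 7.75% → £1.10
Greek yogurt (32 oz) £5.37: unprepared groceries → 0% → £0.00
Scented candle £29.51: everything else → 7.75% → £2.29
Frozen peas £3.36: unprepared groceries → 0% → £0.00
First-aid kit £28.72: over-the-counter medicine → 4% → £1.15
Cough syrup £10.57: over-the-counter medicine → 4% → £0.42
Chicken breast (2 lb) £6.38: unprepared groceries → 0% → £0.00
Subtotal = £633.00; tax = £49.58; total due = £682.58

£682.58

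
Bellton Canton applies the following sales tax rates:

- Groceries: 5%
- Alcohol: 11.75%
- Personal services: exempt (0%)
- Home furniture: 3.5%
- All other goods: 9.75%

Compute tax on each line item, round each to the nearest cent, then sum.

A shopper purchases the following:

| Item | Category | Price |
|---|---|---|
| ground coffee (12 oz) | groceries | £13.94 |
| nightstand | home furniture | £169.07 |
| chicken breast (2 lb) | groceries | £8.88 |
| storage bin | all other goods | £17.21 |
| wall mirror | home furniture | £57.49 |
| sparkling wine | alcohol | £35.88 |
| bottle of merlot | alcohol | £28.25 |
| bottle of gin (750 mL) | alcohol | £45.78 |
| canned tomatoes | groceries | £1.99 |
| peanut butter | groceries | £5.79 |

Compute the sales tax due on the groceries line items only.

Ground coffee (12 oz) £13.94: groceries → 5% → £0.70
Chicken breast (2 lb) £8.88: groceries → 5% → £0.44
Canned tomatoes £1.99: groceries → 5% → £0.10
Peanut butter £5.79: groceries → 5% → £0.29
Tax on groceries = £0.70 + £0.44 + £0.10 + £0.29 = £1.53

£1.53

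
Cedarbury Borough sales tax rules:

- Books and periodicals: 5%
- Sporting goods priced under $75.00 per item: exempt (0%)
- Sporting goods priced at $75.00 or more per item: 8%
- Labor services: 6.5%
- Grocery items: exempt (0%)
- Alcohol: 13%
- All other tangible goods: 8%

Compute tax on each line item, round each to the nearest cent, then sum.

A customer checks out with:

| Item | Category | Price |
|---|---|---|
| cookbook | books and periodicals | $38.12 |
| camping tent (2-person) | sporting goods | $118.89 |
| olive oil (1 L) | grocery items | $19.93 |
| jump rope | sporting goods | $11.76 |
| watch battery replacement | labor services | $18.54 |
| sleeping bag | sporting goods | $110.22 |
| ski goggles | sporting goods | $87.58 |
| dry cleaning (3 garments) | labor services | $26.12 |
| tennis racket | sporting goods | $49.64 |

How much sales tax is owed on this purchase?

Cookbook $38.12: books and periodicals → 5% → $1.91
Camping tent (2-person) $118.89: sporting goods, $75.00 or more → 8% → $9.51
Olive oil (1 L) $19.93: grocery items → 0% → $0.00
Jump rope $11.76: sporting goods, under $75.00 → 0% → $0.00
Watch battery replacement $18.54: labor services → 6.5% → $1.21
Sleeping bag $110.22: sporting goods, $75.00 or more → 8% → $8.82
Ski goggles $87.58: sporting goods, $75.00 or more → 8% → $7.01
Dry cleaning (3 garments) $26.12: labor services → 6.5% → $1.70
Tennis racket $49.64: sporting goods, under $75.00 → 0% → $0.00
Total tax = $1.91 + $9.51 + $1.21 + $8.82 + $7.01 + $1.70 = $30.16

$30.16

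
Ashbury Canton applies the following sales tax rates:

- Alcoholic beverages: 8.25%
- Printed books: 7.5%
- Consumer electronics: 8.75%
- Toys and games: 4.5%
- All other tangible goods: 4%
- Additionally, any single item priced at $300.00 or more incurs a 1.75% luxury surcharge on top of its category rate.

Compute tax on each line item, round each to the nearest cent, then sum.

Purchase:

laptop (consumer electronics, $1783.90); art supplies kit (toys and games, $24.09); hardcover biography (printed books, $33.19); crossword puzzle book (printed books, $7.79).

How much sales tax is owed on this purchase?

Laptop $1783.90: consumer electronics → 8.75% + 1.75% surcharge = 10.5% → $187.31
Art supplies kit $24.09: toys and games → 4.5% → $1.08
Hardcover biography $33.19: printed books → 7.5% → $2.49
Crossword puzzle book $7.79: printed books → 7.5% → $0.58
Total tax = $187.31 + $1.08 + $2.49 + $0.58 = $191.46

$191.46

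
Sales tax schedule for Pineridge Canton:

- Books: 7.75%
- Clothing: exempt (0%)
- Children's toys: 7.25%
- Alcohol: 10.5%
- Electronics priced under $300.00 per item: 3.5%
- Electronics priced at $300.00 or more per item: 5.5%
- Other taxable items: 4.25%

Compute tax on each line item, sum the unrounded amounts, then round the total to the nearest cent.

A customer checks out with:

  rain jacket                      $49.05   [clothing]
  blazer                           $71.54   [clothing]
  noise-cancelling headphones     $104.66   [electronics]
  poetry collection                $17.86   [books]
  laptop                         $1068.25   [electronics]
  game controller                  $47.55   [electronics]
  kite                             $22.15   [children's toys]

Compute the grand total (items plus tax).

$1448.13

Rain jacket $49.05: clothing → 0% → $0.00
Blazer $71.54: clothing → 0% → $0.00
Noise-cancelling headphones $104.66: electronics, under $300.00 → 3.5% → $3.6631
Poetry collection $17.86: books → 7.75% → $1.38415
Laptop $1068.25: electronics, $300.00 or more → 5.5% → $58.75375
Game controller $47.55: electronics, under $300.00 → 3.5% → $1.66425
Kite $22.15: children's toys → 7.25% → $1.605875
Subtotal = $1381.06; unrounded tax = $67.071125 → $67.07; total due = $1448.13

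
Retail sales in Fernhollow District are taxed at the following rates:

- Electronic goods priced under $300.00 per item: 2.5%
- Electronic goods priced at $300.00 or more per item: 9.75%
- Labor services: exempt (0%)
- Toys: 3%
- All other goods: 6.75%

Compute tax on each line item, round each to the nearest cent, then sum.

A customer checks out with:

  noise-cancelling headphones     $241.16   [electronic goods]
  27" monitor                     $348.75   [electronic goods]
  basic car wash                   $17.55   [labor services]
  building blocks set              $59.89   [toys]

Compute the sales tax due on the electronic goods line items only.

Noise-cancelling headphones $241.16: electronic goods, under $300.00 → 2.5% → $6.03
27" monitor $348.75: electronic goods, $300.00 or more → 9.75% → $34.00
Tax on electronic goods = $6.03 + $34.00 = $40.03

$40.03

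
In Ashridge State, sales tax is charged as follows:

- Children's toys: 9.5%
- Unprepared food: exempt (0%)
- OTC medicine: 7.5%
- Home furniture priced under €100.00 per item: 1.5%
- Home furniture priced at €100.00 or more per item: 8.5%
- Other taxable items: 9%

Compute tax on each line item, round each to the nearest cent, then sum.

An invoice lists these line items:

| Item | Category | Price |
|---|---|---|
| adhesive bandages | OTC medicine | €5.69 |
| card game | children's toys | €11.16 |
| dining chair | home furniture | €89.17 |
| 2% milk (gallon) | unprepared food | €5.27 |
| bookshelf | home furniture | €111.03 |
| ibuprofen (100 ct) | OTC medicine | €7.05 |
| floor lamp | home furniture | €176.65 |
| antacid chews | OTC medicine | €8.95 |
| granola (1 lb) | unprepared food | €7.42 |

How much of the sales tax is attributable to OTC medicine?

Adhesive bandages €5.69: OTC medicine → 7.5% → €0.43
Ibuprofen (100 ct) €7.05: OTC medicine → 7.5% → €0.53
Antacid chews €8.95: OTC medicine → 7.5% → €0.67
Tax on OTC medicine = €0.43 + €0.53 + €0.67 = €1.63

€1.63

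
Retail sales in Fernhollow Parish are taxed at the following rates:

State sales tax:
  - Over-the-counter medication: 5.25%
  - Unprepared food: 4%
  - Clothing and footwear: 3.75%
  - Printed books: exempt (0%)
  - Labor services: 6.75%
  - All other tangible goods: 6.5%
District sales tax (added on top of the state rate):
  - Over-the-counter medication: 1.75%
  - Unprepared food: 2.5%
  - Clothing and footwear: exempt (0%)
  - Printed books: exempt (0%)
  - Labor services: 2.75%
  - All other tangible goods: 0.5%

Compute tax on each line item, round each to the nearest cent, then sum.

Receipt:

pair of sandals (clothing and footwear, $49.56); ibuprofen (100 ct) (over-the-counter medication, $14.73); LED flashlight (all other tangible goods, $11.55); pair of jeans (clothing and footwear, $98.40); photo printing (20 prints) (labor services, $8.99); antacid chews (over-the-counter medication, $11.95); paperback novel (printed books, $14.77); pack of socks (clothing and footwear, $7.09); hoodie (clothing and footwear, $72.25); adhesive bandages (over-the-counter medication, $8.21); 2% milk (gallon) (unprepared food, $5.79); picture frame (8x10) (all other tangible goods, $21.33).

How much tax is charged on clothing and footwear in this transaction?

Pair of sandals $49.56: clothing and footwear → 3.75% + 0% district = 3.75% → $1.86
Pair of jeans $98.40: clothing and footwear → 3.75% + 0% district = 3.75% → $3.69
Pack of socks $7.09: clothing and footwear → 3.75% + 0% district = 3.75% → $0.27
Hoodie $72.25: clothing and footwear → 3.75% + 0% district = 3.75% → $2.71
Tax on clothing and footwear = $1.86 + $3.69 + $0.27 + $2.71 = $8.53

$8.53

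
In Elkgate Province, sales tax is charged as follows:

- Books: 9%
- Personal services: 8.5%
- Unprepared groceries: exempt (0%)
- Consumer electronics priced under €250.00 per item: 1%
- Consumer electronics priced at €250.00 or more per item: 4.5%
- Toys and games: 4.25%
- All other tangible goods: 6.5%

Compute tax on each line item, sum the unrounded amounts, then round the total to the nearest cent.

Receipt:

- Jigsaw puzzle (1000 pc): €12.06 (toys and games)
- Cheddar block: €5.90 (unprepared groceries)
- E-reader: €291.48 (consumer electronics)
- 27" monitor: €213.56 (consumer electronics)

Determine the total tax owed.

€15.76

Jigsaw puzzle (1000 pc) €12.06: toys and games → 4.25% → €0.51255
Cheddar block €5.90: unprepared groceries → 0% → €0.00
E-reader €291.48: consumer electronics, €250.00 or more → 4.5% → €13.1166
27" monitor €213.56: consumer electronics, under €250.00 → 1% → €2.1356
Unrounded tax sum = €15.76475 → €15.76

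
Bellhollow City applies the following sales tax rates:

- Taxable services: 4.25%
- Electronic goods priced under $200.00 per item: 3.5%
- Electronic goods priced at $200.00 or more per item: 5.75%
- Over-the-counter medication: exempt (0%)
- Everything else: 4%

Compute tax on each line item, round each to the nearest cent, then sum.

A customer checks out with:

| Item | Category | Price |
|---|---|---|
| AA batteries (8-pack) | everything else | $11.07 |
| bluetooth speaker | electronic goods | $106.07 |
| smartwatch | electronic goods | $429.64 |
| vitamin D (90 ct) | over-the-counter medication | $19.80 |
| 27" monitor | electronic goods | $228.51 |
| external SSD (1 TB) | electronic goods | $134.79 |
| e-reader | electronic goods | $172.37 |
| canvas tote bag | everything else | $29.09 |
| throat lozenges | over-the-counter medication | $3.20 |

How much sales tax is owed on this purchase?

AA batteries (8-pack) $11.07: everything else → 4% → $0.44
Bluetooth speaker $106.07: electronic goods, under $200.00 → 3.5% → $3.71
Smartwatch $429.64: electronic goods, $200.00 or more → 5.75% → $24.70
Vitamin D (90 ct) $19.80: over-the-counter medication → 0% → $0.00
27" monitor $228.51: electronic goods, $200.00 or more → 5.75% → $13.14
External SSD (1 TB) $134.79: electronic goods, under $200.00 → 3.5% → $4.72
E-reader $172.37: electronic goods, under $200.00 → 3.5% → $6.03
Canvas tote bag $29.09: everything else → 4% → $1.16
Throat lozenges $3.20: over-the-counter medication → 0% → $0.00
Total tax = $0.44 + $3.71 + $24.70 + $13.14 + $4.72 + $6.03 + $1.16 = $53.90

$53.90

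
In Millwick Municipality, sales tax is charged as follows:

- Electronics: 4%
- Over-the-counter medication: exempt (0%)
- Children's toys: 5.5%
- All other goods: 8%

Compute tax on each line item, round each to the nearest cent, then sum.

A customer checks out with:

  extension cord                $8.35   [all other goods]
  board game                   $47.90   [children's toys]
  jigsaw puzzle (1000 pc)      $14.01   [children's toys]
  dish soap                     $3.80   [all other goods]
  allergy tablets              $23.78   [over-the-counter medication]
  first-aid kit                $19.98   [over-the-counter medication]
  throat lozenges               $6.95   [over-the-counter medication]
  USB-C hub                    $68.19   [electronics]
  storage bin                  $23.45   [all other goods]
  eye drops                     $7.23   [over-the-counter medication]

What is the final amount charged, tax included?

$232.62

Extension cord $8.35: all other goods → 8% → $0.67
Board game $47.90: children's toys → 5.5% → $2.63
Jigsaw puzzle (1000 pc) $14.01: children's toys → 5.5% → $0.77
Dish soap $3.80: all other goods → 8% → $0.30
Allergy tablets $23.78: over-the-counter medication → 0% → $0.00
First-aid kit $19.98: over-the-counter medication → 0% → $0.00
Throat lozenges $6.95: over-the-counter medication → 0% → $0.00
USB-C hub $68.19: electronics → 4% → $2.73
Storage bin $23.45: all other goods → 8% → $1.88
Eye drops $7.23: over-the-counter medication → 0% → $0.00
Subtotal = $223.64; tax = $8.98; total due = $232.62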